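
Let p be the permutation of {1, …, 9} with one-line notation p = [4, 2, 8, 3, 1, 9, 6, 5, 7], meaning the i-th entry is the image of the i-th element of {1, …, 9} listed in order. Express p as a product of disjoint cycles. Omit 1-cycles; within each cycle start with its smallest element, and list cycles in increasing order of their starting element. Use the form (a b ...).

(1 4 3 8 5)(6 9 7)

From 1: 1 → 4 → 3 → 8 → 5 → 1, closing the cycle (1 4 3 8 5).
Repeating from the next unused element and collecting all non-trivial cycles gives (1 4 3 8 5)(6 9 7).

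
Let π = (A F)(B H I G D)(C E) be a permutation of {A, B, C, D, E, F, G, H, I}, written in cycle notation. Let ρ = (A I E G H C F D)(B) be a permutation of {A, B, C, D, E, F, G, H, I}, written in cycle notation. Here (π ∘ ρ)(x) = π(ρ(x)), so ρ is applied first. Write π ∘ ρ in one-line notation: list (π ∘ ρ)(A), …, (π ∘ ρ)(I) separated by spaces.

G H A F D B I E C

(π ∘ ρ)(x) = π(ρ(x)). Computing each image: π(ρ(A)) = π(I) = G, π(ρ(B)) = π(B) = H, π(ρ(C)) = π(F) = A, π(ρ(D)) = π(A) = F, π(ρ(E)) = π(G) = D, π(ρ(F)) = π(D) = B, π(ρ(G)) = π(H) = I, π(ρ(H)) = π(C) = E, π(ρ(I)) = π(E) = C.
Hence π ∘ ρ = [G H A F D B I E C].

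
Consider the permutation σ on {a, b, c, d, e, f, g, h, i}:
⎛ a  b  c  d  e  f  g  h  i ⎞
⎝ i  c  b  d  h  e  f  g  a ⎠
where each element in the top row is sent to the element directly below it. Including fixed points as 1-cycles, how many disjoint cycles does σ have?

4

The cycle decomposition is (a, i)(b, c)(d)(e, h, g, f), which has 4 cycles (counting 1-cycles).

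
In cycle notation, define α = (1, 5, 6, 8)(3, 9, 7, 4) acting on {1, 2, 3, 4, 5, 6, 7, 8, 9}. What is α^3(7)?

9

7 lies in the 4-cycle (3, 9, 7, 4).
Advancing 3 steps from 7: 7 → 4 → 3 → 9.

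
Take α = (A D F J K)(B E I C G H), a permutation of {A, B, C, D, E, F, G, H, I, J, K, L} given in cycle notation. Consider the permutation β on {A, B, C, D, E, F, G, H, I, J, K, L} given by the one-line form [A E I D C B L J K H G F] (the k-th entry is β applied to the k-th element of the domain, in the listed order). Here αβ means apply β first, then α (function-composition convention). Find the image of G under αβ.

L

β(G) = L, then α(L) = L; composing gives (αβ)(G) = L.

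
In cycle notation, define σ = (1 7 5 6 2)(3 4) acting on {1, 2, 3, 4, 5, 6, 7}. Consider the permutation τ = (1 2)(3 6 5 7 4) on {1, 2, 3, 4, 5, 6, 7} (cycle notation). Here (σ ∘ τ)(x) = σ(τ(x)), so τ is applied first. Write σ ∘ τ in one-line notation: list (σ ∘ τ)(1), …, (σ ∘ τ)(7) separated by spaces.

For each element, apply τ then σ: 1 → 2 → 1; 2 → 1 → 7; 3 → 6 → 2; 4 → 3 → 4; 5 → 7 → 5; 6 → 5 → 6; 7 → 4 → 3.
Collecting the images, σ ∘ τ = [1 7 2 4 5 6 3].

1 7 2 4 5 6 3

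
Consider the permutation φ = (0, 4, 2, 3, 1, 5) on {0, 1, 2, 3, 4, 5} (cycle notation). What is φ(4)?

2

Within (0, 4, 2, 3, 1, 5), 4 ↦ 2.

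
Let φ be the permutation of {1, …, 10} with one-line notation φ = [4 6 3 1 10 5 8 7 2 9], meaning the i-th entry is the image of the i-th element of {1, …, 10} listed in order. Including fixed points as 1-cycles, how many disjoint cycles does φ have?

4

The cycle decomposition is (1, 4)(2, 6, 5, 10, 9)(3)(7, 8), which has 4 cycles (counting 1-cycles).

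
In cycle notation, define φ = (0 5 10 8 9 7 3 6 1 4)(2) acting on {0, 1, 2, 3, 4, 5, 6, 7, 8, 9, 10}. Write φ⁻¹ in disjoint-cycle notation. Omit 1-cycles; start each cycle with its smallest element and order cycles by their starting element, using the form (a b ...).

(0 4 1 6 3 7 9 8 10 5)

If φ sends a → b within a cycle, φ⁻¹ sends b → a; equivalently, reverse each cycle.
Reversing each cycle of φ and rotating so the smallest element leads gives (0 4 1 6 3 7 9 8 10 5).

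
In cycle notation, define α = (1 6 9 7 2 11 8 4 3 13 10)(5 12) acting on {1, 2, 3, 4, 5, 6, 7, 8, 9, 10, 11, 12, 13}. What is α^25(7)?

7 lies in the 11-cycle (1 6 9 7 2 11 8 4 3 13 10).
Since the cycle has length 11, α^25 acts on it the same as α^3 (25 mod 11 = 3).
Advancing 3 steps from 7: 7 → 2 → 11 → 8.

8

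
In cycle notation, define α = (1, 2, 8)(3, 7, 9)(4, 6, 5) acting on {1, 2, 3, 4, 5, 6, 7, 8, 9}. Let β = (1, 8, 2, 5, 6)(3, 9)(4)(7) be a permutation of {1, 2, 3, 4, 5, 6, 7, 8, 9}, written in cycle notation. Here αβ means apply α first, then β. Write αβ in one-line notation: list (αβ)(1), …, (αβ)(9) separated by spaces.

(αβ)(x) = β(α(x)). Computing each image: β(α(1)) = β(2) = 5, β(α(2)) = β(8) = 2, β(α(3)) = β(7) = 7, β(α(4)) = β(6) = 1, β(α(5)) = β(4) = 4, β(α(6)) = β(5) = 6, β(α(7)) = β(9) = 3, β(α(8)) = β(1) = 8, β(α(9)) = β(3) = 9.
Hence αβ = [5 2 7 1 4 6 3 8 9].

5 2 7 1 4 6 3 8 9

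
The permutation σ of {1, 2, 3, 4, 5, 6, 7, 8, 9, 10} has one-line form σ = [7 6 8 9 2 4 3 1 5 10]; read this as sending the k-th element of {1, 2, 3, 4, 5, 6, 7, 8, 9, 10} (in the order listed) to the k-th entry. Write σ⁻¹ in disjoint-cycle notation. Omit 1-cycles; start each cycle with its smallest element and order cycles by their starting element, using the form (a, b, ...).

The cycle decomposition of σ is (1, 7, 3, 8)(2, 6, 4, 9, 5).
Reversing each cycle (and rotating so the smallest element leads) gives σ⁻¹ = (1, 8, 3, 7)(2, 5, 9, 4, 6).

(1, 8, 3, 7)(2, 5, 9, 4, 6)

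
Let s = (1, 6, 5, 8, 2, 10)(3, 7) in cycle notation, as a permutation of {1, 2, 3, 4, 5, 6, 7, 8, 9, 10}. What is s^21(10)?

5

10 lies in the 6-cycle (1, 6, 5, 8, 2, 10).
Powers repeat with period 6 on this cycle, and 21 mod 6 = 3, so s^21(10) = s^3(10).
Advancing 3 steps from 10: 10 → 1 → 6 → 5.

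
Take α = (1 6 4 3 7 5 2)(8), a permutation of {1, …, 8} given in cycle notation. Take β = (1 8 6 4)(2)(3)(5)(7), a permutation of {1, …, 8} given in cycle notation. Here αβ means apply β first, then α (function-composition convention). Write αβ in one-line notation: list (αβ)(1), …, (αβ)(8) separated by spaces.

8 1 7 6 2 3 5 4

(αβ)(x) = α(β(x)). Computing each image: α(β(1)) = α(8) = 8, α(β(2)) = α(2) = 1, α(β(3)) = α(3) = 7, α(β(4)) = α(1) = 6, α(β(5)) = α(5) = 2, α(β(6)) = α(4) = 3, α(β(7)) = α(7) = 5, α(β(8)) = α(6) = 4.
Hence αβ = [8 1 7 6 2 3 5 4].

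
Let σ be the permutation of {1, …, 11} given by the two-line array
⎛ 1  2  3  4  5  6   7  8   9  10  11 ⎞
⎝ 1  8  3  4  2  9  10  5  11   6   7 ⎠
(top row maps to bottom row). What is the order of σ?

Writing σ as disjoint cycles, the cycle lengths are 5, 3, 1, 1, 1.
The order is lcm(5, 3) = 15.

15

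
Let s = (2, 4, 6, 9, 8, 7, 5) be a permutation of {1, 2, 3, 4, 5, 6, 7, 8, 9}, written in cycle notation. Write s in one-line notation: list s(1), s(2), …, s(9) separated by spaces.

1 4 3 6 2 9 5 7 8

Image by image: 1↦1, 2↦4, 3↦3, 4↦6, 5↦2, 6↦9, 7↦5, 8↦7, 9↦8.
So the one-line form is 1 4 3 6 2 9 5 7 8.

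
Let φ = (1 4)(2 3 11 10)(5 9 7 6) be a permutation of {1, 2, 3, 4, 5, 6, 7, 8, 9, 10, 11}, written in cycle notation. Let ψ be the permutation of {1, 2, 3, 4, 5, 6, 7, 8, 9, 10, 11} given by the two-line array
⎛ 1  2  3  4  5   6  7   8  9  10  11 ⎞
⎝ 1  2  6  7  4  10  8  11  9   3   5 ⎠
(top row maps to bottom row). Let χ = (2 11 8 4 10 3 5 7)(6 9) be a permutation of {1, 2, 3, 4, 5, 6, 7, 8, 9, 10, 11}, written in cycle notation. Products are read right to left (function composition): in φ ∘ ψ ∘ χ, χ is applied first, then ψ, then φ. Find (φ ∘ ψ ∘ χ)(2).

Chase 2: χ(2) = 11; ψ(11) = 5; φ(5) = 9. Hence (φ ∘ ψ ∘ χ)(2) = 9.

9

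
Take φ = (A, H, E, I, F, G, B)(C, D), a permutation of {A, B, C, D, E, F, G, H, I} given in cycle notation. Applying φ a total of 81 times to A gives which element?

F

A lies in the 7-cycle (A, H, E, I, F, G, B).
On a 7-cycle, φ^7 is the identity, so φ^81 = φ^4 there (81 ≡ 4 mod 7).
Advancing 4 steps from A: A → H → E → I → F.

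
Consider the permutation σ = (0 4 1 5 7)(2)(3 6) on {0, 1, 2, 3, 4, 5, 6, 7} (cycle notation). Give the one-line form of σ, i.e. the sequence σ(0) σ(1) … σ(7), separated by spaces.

Reading each image from the cycles: 0→4, 1→5, 2→2, 3→6, 4→1, 5→7, 6→3, 7→0.
So the one-line form is 4 5 2 6 1 7 3 0.

4 5 2 6 1 7 3 0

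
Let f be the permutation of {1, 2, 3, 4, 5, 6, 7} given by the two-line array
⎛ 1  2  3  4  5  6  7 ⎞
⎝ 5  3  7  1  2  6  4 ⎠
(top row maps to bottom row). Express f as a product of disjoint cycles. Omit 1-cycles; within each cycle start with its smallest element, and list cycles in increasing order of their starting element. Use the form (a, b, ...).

(1, 5, 2, 3, 7, 4)

Iterating f from 1 gives 1 → 5 → 2 → 3 → 7 → 4 → 1; that is the 6-cycle (1, 5, 2, 3, 7, 4).
Repeating from the next unused element and collecting all non-trivial cycles gives (1, 5, 2, 3, 7, 4).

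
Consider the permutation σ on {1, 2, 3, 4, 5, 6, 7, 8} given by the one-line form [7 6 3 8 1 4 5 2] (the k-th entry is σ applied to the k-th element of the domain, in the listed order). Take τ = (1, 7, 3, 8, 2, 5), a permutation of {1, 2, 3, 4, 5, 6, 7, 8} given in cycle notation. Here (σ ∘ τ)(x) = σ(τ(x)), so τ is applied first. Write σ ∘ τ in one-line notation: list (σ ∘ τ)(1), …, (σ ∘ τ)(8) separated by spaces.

(σ ∘ τ)(x) = σ(τ(x)). Computing each image: σ(τ(1)) = σ(7) = 5, σ(τ(2)) = σ(5) = 1, σ(τ(3)) = σ(8) = 2, σ(τ(4)) = σ(4) = 8, σ(τ(5)) = σ(1) = 7, σ(τ(6)) = σ(6) = 4, σ(τ(7)) = σ(3) = 3, σ(τ(8)) = σ(2) = 6.
Hence σ ∘ τ = [5 1 2 8 7 4 3 6].

5 1 2 8 7 4 3 6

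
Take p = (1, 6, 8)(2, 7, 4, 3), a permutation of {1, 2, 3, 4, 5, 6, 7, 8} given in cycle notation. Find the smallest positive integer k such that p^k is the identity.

12

The disjoint cycles have lengths 4, 3, 1.
Since disjoint cycles commute, ord(p) = lcm(4, 3) = 12.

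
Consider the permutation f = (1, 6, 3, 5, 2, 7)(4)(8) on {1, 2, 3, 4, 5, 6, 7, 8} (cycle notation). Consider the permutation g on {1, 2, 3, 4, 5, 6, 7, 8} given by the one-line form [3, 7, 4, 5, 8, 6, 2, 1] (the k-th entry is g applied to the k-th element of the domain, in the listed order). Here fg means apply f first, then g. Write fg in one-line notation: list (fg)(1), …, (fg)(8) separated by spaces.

Chase each element through f then g: 1 → 6 → 6; 2 → 7 → 2; 3 → 5 → 8; 4 → 4 → 5; 5 → 2 → 7; 6 → 3 → 4; 7 → 1 → 3; 8 → 8 → 1.
So fg in one-line form is 6 2 8 5 7 4 3 1.

6 2 8 5 7 4 3 1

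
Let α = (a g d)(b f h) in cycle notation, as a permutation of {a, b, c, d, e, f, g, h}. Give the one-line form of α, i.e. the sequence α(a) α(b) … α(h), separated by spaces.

g f c a e h d b

Image by image: a→g, b→f, c→c, d→a, e→e, f→h, g→d, h→b.
Listing these in domain order gives g f c a e h d b.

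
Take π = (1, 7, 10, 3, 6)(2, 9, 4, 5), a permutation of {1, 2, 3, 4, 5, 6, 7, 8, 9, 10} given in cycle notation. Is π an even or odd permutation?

odd

The cycle lengths are 5, 4, 1.
A cycle is odd iff its length is even; π has 1 even-length cycle, so sgn(π) = (−1)^1 and π is odd.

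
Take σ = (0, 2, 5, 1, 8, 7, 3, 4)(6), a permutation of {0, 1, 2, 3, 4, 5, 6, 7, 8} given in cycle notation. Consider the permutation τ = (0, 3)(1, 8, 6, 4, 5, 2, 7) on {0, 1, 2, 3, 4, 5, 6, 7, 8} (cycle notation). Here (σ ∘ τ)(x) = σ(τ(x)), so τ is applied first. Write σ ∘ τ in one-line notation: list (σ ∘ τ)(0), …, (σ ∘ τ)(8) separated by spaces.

4 7 3 2 1 5 0 8 6

(σ ∘ τ)(x) = σ(τ(x)). Computing each image: σ(τ(0)) = σ(3) = 4, σ(τ(1)) = σ(8) = 7, σ(τ(2)) = σ(7) = 3, σ(τ(3)) = σ(0) = 2, σ(τ(4)) = σ(5) = 1, σ(τ(5)) = σ(2) = 5, σ(τ(6)) = σ(4) = 0, σ(τ(7)) = σ(1) = 8, σ(τ(8)) = σ(6) = 6.
Hence σ ∘ τ = [4 7 3 2 1 5 0 8 6].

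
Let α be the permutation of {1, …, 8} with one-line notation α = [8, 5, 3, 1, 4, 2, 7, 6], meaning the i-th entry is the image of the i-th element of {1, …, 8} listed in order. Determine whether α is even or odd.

In disjoint-cycle form the cycle lengths are 6, 1, 1.
A cycle of length ℓ contributes ℓ−1 transpositions, so α is a product of 5 transpositions — odd.

odd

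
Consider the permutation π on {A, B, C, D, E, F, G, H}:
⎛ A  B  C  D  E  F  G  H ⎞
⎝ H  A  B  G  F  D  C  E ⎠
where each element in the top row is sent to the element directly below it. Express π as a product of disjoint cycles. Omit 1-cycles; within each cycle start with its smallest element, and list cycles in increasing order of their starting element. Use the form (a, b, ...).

From A: A → H → E → F → D → G → C → B → A, closing the cycle (A, H, E, F, D, G, C, B).
Repeating from the next unused element and collecting all non-trivial cycles gives (A, H, E, F, D, G, C, B).

(A, H, E, F, D, G, C, B)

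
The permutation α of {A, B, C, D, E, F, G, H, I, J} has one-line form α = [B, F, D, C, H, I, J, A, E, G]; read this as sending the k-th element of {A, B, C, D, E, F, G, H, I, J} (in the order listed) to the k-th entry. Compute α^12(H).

H

Tracing H → A → … returns to H after 6 steps, so H lies in a 6-cycle (A B F I E H).
Since the cycle has length 6, α^12 acts on it the same as α^0 (12 mod 6 = 0).
So α^12(H) = H.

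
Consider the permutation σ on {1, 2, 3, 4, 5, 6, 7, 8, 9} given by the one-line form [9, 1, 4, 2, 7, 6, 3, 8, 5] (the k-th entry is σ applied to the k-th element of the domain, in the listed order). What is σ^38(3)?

1

Tracing 3 → 4 → … returns to 3 after 7 steps, so 3 lies in a 7-cycle (1 9 5 7 3 4 2).
Since the cycle has length 7, σ^38 acts on it the same as σ^3 (38 mod 7 = 3).
Stepping 3 places around the cycle: 3 → 4 → 2 → 1.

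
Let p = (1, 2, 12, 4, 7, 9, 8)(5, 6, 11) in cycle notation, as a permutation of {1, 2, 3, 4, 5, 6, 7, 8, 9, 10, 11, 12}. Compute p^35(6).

6 lies in the 3-cycle (5, 6, 11).
Powers repeat with period 3 on this cycle, and 35 mod 3 = 2, so p^35(6) = p^2(6).
Stepping 2 places around the cycle: 6 → 11 → 5.

5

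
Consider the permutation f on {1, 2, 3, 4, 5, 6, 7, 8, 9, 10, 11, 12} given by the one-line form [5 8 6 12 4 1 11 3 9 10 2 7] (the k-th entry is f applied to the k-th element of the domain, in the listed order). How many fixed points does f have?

The fixed points (elements with f(x) = x) are {9, 10}, so there are 2.

2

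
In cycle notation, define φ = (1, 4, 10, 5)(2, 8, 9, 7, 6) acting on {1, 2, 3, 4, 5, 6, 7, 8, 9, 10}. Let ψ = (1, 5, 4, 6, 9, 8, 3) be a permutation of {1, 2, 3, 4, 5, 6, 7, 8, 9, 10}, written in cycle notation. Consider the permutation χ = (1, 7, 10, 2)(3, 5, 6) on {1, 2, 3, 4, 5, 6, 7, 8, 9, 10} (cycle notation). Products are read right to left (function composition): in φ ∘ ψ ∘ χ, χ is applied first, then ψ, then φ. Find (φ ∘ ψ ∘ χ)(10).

(φ ∘ ψ ∘ χ)(10) = φ(ψ(χ(10))). χ(10) = 2, then ψ(2) = 2, then φ(2) = 8, so the result is 8.

8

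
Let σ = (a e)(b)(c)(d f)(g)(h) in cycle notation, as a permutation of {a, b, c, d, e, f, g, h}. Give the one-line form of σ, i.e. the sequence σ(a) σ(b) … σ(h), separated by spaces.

Image by image: a→e, b→b, c→c, d→f, e→a, f→d, g→g, h→h.
So the one-line form is e b c f a d g h.

e b c f a d g h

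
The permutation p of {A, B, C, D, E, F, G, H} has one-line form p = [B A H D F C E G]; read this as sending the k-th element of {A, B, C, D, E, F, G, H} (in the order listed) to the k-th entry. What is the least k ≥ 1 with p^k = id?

10

Writing p as disjoint cycles, the cycle lengths are 5, 2, 1.
The order of p is the least common multiple of its cycle lengths: lcm(5, 2) = 10.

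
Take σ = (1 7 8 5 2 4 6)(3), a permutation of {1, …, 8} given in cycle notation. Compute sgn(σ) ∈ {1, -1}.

The cycle lengths are 7, 1.
A cycle of length ℓ contributes ℓ−1 transpositions, so σ is a product of 6 transpositions — even.

1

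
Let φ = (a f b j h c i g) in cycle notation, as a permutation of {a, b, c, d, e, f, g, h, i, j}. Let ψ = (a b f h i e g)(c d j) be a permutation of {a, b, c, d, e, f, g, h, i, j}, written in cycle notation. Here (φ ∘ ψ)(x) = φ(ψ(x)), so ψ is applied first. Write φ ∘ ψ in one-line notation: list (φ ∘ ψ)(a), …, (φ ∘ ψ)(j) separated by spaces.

(φ ∘ ψ)(x) = φ(ψ(x)). Computing each image: φ(ψ(a)) = φ(b) = j, φ(ψ(b)) = φ(f) = b, φ(ψ(c)) = φ(d) = d, φ(ψ(d)) = φ(j) = h, φ(ψ(e)) = φ(g) = a, φ(ψ(f)) = φ(h) = c, φ(ψ(g)) = φ(a) = f, φ(ψ(h)) = φ(i) = g, φ(ψ(i)) = φ(e) = e, φ(ψ(j)) = φ(c) = i.
Hence φ ∘ ψ = [j b d h a c f g e i].

j b d h a c f g e i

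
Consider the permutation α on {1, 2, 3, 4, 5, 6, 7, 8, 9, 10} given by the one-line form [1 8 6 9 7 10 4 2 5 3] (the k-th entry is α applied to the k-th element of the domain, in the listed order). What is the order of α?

Decomposing into disjoint cycles gives cycle lengths 4, 3, 2, 1.
The order of α is the least common multiple of its cycle lengths: lcm(4, 3, 2) = 12.

12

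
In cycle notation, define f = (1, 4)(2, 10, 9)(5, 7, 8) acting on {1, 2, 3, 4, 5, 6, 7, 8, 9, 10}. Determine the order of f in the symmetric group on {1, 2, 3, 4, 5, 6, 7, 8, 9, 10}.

The disjoint cycles have lengths 3, 3, 2, 1, 1.
The order of f is the least common multiple of its cycle lengths: lcm(3, 3, 2) = 6.

6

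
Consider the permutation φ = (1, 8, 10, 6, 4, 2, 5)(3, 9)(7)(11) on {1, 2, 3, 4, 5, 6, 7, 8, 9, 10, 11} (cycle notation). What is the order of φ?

14

The disjoint cycles have lengths 7, 2, 1, 1.
The order of φ is the least common multiple of its cycle lengths: lcm(7, 2) = 14.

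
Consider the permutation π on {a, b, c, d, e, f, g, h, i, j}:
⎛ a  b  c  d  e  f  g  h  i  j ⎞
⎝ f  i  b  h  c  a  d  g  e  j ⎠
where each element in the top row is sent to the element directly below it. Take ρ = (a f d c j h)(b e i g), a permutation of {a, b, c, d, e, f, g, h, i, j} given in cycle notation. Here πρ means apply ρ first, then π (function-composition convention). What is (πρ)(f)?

h

ρ(f) = d, then π(d) = h; composing gives (πρ)(f) = h.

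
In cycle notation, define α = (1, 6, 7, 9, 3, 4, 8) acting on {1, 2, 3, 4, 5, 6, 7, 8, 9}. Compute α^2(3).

3 lies in the 7-cycle (1, 6, 7, 9, 3, 4, 8).
Advancing 2 steps from 3: 3 → 4 → 8.

8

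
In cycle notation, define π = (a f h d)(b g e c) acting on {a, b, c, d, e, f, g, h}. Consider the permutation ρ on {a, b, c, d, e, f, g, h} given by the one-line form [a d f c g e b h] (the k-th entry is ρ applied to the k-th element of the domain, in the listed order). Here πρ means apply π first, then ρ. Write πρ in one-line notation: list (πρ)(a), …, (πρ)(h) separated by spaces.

e b d a f h g c

For each element, apply π then ρ: a → f → e; b → g → b; c → b → d; d → a → a; e → c → f; f → h → h; g → e → g; h → d → c.
Collecting the images, πρ = [e b d a f h g c].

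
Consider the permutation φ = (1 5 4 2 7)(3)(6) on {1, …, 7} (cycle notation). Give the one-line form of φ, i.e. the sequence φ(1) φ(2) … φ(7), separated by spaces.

5 7 3 2 4 6 1

Each element maps to the next entry in its cycle (wrapping to the front): 1↦5, 2↦7, 3↦3, 4↦2, 5↦4, 6↦6, 7↦1.
So the one-line form is 5 7 3 2 4 6 1.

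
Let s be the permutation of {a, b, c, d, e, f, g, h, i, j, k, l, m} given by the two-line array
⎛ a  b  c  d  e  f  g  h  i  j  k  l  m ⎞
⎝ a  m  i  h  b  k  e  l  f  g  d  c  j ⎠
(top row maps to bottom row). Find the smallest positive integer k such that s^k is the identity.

35

The disjoint-cycle form of s has cycle lengths 7, 5, 1.
Since disjoint cycles commute, ord(s) = lcm(7, 5) = 35.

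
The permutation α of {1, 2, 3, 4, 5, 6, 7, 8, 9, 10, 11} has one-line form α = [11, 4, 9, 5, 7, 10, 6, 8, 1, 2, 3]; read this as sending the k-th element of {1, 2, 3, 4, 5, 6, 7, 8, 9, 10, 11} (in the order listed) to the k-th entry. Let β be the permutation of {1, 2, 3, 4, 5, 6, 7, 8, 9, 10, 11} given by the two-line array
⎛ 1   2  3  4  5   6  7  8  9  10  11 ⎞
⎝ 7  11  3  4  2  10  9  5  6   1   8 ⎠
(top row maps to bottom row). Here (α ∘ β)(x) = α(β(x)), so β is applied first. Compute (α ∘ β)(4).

5

First apply β: β(4) = 4, then α(4) = 5. Thus (α ∘ β)(4) = 5.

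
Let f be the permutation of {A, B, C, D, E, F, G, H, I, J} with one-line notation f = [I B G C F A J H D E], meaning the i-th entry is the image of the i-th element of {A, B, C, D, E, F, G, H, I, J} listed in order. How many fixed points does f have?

2

The fixed points (elements with f(x) = x) are {B, H}, so there are 2.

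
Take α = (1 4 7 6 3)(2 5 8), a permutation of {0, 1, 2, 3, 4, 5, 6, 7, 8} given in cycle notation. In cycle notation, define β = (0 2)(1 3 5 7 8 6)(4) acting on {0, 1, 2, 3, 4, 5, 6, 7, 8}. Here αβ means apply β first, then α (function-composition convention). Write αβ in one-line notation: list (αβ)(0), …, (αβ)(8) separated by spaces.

5 1 0 8 7 6 4 2 3

(αβ)(x) = α(β(x)). Computing each image: α(β(0)) = α(2) = 5, α(β(1)) = α(3) = 1, α(β(2)) = α(0) = 0, α(β(3)) = α(5) = 8, α(β(4)) = α(4) = 7, α(β(5)) = α(7) = 6, α(β(6)) = α(1) = 4, α(β(7)) = α(8) = 2, α(β(8)) = α(6) = 3.
Hence αβ = [5 1 0 8 7 6 4 2 3].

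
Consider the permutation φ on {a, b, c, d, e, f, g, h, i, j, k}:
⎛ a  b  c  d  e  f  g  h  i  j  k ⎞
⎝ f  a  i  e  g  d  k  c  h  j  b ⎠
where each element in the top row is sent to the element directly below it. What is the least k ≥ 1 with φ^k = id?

21

Writing φ as disjoint cycles, the cycle lengths are 7, 3, 1.
The order of φ is the least common multiple of its cycle lengths: lcm(7, 3) = 21.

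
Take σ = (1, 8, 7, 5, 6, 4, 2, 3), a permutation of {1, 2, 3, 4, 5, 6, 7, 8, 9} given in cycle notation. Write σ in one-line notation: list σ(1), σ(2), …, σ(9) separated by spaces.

Reading each image from the cycles: 1↦8, 2↦3, 3↦1, 4↦2, 5↦6, 6↦4, 7↦5, 8↦7, 9↦9.
So the one-line form is 8 3 1 2 6 4 5 7 9.

8 3 1 2 6 4 5 7 9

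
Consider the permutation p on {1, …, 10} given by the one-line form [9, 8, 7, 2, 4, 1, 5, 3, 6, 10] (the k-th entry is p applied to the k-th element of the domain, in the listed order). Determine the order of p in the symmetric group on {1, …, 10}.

The disjoint-cycle form of p has cycle lengths 6, 3, 1.
The order of p is the least common multiple of its cycle lengths: lcm(6, 3) = 6.

6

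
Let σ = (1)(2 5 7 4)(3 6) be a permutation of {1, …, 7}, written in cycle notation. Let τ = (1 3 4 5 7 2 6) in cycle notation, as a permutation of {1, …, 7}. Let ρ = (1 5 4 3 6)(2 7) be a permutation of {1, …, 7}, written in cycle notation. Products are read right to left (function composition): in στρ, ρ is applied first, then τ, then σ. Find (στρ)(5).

7

(στρ)(5) = σ(τ(ρ(5))). ρ(5) = 4, then τ(4) = 5, then σ(5) = 7, so the result is 7.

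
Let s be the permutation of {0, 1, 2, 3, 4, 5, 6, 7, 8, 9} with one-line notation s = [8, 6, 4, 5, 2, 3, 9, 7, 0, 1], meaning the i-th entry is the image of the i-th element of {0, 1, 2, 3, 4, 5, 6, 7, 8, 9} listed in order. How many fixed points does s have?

1

The fixed points (elements with s(x) = x) are {7}, so there is 1.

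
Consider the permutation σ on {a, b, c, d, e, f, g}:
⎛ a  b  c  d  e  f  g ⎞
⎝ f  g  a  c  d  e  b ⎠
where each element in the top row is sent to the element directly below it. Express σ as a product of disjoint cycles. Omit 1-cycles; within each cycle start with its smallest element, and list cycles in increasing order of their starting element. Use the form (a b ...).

(a f e d c)(b g)

From a: a → f → e → d → c → a, closing the cycle (a f e d c).
Continuing from each remaining unvisited element yields (a f e d c)(b g).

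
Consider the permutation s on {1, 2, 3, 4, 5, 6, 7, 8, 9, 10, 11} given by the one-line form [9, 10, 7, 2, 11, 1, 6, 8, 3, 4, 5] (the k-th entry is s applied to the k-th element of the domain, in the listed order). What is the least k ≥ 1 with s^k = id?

Decomposing into disjoint cycles gives cycle lengths 5, 3, 2, 1.
Since disjoint cycles commute, ord(s) = lcm(5, 3, 2) = 30.

30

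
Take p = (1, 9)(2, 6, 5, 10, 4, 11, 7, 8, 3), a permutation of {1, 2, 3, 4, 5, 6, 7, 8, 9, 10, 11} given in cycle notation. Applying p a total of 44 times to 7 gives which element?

7 lies in the 9-cycle (2, 6, 5, 10, 4, 11, 7, 8, 3).
Since the cycle has length 9, p^44 acts on it the same as p^8 (44 mod 9 = 8).
Stepping 8 places around the cycle: 7 → 8 → 3 → 2 → 6 → 5 → 10 → 4 → 11.

11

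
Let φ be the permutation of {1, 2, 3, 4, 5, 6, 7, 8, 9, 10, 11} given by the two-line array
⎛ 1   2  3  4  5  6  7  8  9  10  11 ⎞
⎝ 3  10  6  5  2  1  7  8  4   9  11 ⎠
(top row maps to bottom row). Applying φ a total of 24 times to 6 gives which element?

6

Tracing 6 → 1 → … returns to 6 after 3 steps, so 6 lies in a 3-cycle (1, 3, 6).
Since the cycle has length 3, φ^24 acts on it the same as φ^0 (24 mod 3 = 0).
So φ^24(6) = 6.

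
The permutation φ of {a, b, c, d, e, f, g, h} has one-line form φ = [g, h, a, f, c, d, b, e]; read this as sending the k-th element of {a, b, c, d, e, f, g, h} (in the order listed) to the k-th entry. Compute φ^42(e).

Tracing e → c → … returns to e after 6 steps, so e lies in a 6-cycle (a g b h e c).
On a 6-cycle, φ^6 is the identity, so φ^42 = φ^0 there (42 ≡ 0 mod 6).
So φ^42(e) = e.

e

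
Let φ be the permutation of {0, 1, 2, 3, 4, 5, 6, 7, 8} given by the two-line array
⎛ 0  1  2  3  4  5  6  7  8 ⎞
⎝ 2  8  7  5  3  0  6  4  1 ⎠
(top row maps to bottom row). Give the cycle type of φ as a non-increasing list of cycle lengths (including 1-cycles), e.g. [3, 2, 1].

[6, 2, 1]

The disjoint cycles are (0 2 7 4 3 5)(1 8)(6), with lengths 6, 2, 1 in non-increasing order.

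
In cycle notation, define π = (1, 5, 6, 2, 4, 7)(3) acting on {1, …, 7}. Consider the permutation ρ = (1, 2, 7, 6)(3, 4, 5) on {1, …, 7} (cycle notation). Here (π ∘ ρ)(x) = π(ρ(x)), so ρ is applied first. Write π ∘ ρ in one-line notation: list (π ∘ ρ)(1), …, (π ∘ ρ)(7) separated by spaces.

4 1 7 6 3 5 2

(π ∘ ρ)(x) = π(ρ(x)). Computing each image: π(ρ(1)) = π(2) = 4, π(ρ(2)) = π(7) = 1, π(ρ(3)) = π(4) = 7, π(ρ(4)) = π(5) = 6, π(ρ(5)) = π(3) = 3, π(ρ(6)) = π(1) = 5, π(ρ(7)) = π(6) = 2.
Hence π ∘ ρ = [4 1 7 6 3 5 2].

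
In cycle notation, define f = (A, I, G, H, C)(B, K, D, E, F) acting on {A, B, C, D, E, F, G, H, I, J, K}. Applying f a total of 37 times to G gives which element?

G lies in the 5-cycle (A, I, G, H, C).
Since the cycle has length 5, f^37 acts on it the same as f^2 (37 mod 5 = 2).
Advancing 2 steps from G: G → H → C.

C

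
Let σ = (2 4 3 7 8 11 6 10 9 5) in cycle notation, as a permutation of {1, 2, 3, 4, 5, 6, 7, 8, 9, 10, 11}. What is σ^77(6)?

6 lies in the 10-cycle (2 4 3 7 8 11 6 10 9 5).
On a 10-cycle, σ^10 is the identity, so σ^77 = σ^7 there (77 ≡ 7 mod 10).
Advancing 7 steps from 6: 6 → 10 → 9 → 5 → 2 → 4 → 3 → 7.

7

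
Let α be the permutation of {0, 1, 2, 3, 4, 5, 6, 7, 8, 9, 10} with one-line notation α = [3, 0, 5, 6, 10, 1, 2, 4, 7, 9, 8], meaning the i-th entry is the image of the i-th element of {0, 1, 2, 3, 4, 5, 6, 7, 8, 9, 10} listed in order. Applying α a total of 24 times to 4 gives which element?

4

Tracing 4 → 10 → … returns to 4 after 4 steps, so 4 lies in a 4-cycle (4 10 8 7).
Since the cycle has length 4, α^24 acts on it the same as α^0 (24 mod 4 = 0).
So α^24(4) = 4.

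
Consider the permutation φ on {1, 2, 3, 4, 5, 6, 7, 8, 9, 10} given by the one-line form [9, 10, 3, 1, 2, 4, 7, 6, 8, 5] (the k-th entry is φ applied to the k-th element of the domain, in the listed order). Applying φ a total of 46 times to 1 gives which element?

Tracing 1 → 9 → … returns to 1 after 5 steps, so 1 lies in a 5-cycle (1 9 8 6 4).
On a 5-cycle, φ^5 is the identity, so φ^46 = φ^1 there (46 ≡ 1 mod 5).
Advancing 1 step from 1: 1 → 9.

9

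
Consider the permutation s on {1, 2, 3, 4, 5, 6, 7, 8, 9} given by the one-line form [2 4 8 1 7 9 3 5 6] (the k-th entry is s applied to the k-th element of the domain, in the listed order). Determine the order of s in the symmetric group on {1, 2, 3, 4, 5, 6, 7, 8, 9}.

Decomposing into disjoint cycles gives cycle lengths 4, 3, 2.
Since disjoint cycles commute, ord(s) = lcm(4, 3, 2) = 12.

12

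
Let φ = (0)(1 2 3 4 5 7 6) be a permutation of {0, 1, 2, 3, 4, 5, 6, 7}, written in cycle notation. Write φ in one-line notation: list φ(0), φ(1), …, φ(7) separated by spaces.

0 2 3 4 5 7 1 6

Each element maps to the next entry in its cycle (wrapping to the front): 0↦0, 1↦2, 2↦3, 3↦4, 4↦5, 5↦7, 6↦1, 7↦6.
So the one-line form is 0 2 3 4 5 7 1 6.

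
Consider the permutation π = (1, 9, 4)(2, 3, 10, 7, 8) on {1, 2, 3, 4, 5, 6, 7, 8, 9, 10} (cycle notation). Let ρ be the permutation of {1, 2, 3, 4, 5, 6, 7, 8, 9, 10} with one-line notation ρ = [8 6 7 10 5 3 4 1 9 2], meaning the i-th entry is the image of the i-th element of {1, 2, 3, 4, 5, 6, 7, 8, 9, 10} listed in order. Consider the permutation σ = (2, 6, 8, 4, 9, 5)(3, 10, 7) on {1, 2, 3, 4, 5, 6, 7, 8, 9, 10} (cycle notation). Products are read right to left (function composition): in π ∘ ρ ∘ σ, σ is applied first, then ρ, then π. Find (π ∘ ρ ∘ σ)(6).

9

Chase 6: σ(6) = 8; ρ(8) = 1; π(1) = 9. Hence (π ∘ ρ ∘ σ)(6) = 9.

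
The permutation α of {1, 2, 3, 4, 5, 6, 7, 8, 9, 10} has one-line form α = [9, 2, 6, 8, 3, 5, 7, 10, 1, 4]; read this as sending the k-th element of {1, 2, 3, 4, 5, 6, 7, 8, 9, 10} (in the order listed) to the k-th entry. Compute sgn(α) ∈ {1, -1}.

-1

In disjoint-cycle form the cycle lengths are 3, 3, 2, 1, 1.
A cycle of length ℓ contributes ℓ−1 transpositions, so α is a product of 2 + 2 + 1 = 5 transpositions — odd.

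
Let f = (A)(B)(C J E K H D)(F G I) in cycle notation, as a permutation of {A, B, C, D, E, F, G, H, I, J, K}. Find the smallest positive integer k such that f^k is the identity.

The cycle type of f is (6, 3, 1, 1).
Since disjoint cycles commute, ord(f) = lcm(6, 3) = 6.

6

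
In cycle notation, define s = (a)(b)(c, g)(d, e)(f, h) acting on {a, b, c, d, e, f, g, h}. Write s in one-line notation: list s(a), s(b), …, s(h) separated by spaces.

a b g e d h c f

Each element maps to the next entry in its cycle (wrapping to the front): a↦a, b↦b, c↦g, d↦e, e↦d, f↦h, g↦c, h↦f.
Listing these in domain order gives a b g e d h c f.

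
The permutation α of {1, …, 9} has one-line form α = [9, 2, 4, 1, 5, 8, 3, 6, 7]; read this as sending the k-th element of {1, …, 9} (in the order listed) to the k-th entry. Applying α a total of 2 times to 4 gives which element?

Tracing 4 → 1 → … returns to 4 after 5 steps, so 4 lies in a 5-cycle (1 9 7 3 4).
Stepping 2 places around the cycle: 4 → 1 → 9.

9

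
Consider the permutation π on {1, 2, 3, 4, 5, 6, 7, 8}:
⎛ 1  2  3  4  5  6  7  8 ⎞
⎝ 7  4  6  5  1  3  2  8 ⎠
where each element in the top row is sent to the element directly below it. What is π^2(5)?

7

Tracing 5 → 1 → … returns to 5 after 5 steps, so 5 lies in a 5-cycle (1, 7, 2, 4, 5).
Stepping 2 places around the cycle: 5 → 1 → 7.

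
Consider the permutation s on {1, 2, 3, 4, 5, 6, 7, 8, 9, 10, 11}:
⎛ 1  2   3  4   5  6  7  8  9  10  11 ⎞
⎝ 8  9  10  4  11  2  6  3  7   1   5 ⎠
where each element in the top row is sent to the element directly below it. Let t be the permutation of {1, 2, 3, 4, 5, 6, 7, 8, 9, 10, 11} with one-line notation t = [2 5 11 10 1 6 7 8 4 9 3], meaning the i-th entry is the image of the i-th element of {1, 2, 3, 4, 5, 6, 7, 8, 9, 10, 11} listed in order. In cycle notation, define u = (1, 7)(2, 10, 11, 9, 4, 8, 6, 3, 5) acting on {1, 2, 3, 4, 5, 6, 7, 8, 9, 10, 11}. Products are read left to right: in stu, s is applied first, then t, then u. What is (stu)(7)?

3

Chase 7: s(7) = 6; t(6) = 6; u(6) = 3. Hence (stu)(7) = 3.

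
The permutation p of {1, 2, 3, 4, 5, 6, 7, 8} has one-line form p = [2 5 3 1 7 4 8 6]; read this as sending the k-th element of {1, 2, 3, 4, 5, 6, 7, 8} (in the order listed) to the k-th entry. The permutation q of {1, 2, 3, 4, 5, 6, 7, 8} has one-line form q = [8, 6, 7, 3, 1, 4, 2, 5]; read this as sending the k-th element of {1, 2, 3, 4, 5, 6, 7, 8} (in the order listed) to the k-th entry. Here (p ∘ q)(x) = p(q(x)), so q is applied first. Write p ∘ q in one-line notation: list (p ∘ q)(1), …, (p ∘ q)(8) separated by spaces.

For each element, apply q then p: 1 → 8 → 6; 2 → 6 → 4; 3 → 7 → 8; 4 → 3 → 3; 5 → 1 → 2; 6 → 4 → 1; 7 → 2 → 5; 8 → 5 → 7.
So p ∘ q in one-line form is 6 4 8 3 2 1 5 7.

6 4 8 3 2 1 5 7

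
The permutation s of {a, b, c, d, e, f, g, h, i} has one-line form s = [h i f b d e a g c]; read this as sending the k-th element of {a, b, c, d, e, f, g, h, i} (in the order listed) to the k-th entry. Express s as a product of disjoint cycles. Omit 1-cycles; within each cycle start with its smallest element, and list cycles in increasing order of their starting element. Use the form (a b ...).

Iterating s from a gives a → h → g → a; that is the 3-cycle (a h g).
Continuing from each remaining unvisited element yields (a h g)(b i c f e d).

(a h g)(b i c f e d)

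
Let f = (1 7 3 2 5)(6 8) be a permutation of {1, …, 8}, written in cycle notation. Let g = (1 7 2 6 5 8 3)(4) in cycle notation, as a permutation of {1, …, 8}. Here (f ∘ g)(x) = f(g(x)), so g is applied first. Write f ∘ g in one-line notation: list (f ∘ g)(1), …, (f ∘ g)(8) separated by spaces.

3 8 7 4 6 1 5 2

(f ∘ g)(x) = f(g(x)). Computing each image: f(g(1)) = f(7) = 3, f(g(2)) = f(6) = 8, f(g(3)) = f(1) = 7, f(g(4)) = f(4) = 4, f(g(5)) = f(8) = 6, f(g(6)) = f(5) = 1, f(g(7)) = f(2) = 5, f(g(8)) = f(3) = 2.
Hence f ∘ g = [3 8 7 4 6 1 5 2].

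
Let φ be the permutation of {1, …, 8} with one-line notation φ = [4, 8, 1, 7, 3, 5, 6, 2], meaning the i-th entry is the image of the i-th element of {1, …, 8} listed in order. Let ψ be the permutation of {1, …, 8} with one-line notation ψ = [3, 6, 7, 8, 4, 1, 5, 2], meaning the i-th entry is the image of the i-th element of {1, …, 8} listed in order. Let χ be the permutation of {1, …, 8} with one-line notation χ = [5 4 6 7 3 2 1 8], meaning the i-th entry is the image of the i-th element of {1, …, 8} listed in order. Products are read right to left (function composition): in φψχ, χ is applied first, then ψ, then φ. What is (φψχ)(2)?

Chase 2: χ(2) = 4; ψ(4) = 8; φ(8) = 2. Hence (φψχ)(2) = 2.

2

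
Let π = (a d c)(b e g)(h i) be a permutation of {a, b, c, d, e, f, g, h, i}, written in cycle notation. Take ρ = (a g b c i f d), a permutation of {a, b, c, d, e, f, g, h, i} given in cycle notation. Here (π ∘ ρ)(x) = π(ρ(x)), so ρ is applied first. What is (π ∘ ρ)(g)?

e

(π ∘ ρ)(g) = π(ρ(g)). ρ(g) = b, then π(b) = e. So (π ∘ ρ)(g) = e.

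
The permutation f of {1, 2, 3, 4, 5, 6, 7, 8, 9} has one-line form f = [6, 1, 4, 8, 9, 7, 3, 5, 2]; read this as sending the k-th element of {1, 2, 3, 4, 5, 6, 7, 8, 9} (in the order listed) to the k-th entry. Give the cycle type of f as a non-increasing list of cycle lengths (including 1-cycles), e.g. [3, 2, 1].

The disjoint cycles are (1, 6, 7, 3, 4, 8, 5, 9, 2), with lengths 9 in non-increasing order.

[9]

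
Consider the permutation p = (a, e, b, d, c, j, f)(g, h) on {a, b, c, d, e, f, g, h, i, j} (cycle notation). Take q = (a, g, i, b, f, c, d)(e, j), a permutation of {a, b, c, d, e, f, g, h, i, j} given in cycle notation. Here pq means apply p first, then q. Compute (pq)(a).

j

(pq)(a) = q(p(a)). p(a) = e, then q(e) = j. So (pq)(a) = j.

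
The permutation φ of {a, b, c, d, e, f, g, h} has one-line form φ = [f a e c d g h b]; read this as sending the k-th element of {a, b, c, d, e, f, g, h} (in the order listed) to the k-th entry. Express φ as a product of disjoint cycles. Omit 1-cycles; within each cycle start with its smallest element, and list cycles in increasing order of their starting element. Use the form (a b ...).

From a: a → f → g → h → b → a, closing the cycle (a f g h b).
Continuing from each remaining unvisited element yields (a f g h b)(c e d).

(a f g h b)(c e d)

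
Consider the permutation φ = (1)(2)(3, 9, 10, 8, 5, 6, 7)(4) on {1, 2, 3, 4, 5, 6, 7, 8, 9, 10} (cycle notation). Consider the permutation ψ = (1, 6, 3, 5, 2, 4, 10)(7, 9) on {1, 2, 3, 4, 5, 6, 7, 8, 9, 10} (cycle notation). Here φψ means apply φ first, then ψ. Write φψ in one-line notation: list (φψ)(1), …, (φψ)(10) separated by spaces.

6 4 7 10 3 9 5 2 1 8

For each element, apply φ then ψ: 1 → 1 → 6; 2 → 2 → 4; 3 → 9 → 7; 4 → 4 → 10; 5 → 6 → 3; 6 → 7 → 9; 7 → 3 → 5; 8 → 5 → 2; 9 → 10 → 1; 10 → 8 → 8.
Collecting the images, φψ = [6 4 7 10 3 9 5 2 1 8].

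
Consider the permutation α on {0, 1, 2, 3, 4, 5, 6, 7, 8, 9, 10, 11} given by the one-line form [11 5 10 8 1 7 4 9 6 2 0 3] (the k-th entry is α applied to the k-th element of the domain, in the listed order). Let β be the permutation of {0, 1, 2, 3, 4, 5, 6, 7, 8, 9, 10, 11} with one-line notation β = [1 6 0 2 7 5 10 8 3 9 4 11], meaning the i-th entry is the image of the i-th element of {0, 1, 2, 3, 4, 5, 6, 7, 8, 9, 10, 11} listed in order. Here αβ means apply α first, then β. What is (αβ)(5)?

(αβ)(5) = β(α(5)). α(5) = 7, then β(7) = 8. So (αβ)(5) = 8.

8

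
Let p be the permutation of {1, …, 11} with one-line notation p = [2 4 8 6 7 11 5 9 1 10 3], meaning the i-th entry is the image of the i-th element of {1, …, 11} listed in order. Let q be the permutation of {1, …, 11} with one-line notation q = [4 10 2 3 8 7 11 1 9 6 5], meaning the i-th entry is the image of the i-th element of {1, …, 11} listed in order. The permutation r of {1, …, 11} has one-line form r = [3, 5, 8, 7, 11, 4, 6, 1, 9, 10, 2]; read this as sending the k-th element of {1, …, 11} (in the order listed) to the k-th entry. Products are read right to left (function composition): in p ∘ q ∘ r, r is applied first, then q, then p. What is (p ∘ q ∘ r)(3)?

Apply the permutations in order: r(3) = 8, then q(8) = 1, then p(1) = 2. So (p ∘ q ∘ r)(3) = 2.

2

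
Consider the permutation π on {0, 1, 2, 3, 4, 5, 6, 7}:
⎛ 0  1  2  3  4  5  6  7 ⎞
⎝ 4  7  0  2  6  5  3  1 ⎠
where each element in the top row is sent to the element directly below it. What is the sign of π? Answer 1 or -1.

In disjoint-cycle form the cycle lengths are 5, 2, 1.
A cycle is odd iff its length is even; π has 1 even-length cycle, so sgn(π) = (−1)^1 and π is odd.

-1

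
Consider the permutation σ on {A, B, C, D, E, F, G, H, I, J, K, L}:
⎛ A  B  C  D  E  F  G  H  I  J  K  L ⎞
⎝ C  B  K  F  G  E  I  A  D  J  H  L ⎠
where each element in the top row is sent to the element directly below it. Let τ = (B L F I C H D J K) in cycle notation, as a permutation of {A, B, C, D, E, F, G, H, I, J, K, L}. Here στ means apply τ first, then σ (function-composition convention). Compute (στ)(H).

F

(στ)(H) = σ(τ(H)). τ(H) = D, then σ(D) = F. So (στ)(H) = F.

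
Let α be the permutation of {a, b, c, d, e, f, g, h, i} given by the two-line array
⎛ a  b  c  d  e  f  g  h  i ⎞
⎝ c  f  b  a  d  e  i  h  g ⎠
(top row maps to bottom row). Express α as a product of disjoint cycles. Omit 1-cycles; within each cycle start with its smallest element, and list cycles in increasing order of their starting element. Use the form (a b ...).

Iterating α from a gives a → c → b → f → e → d → a; that is the 6-cycle (a c b f e d).
Repeating from the next unused element and collecting all non-trivial cycles gives (a c b f e d)(g i).

(a c b f e d)(g i)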